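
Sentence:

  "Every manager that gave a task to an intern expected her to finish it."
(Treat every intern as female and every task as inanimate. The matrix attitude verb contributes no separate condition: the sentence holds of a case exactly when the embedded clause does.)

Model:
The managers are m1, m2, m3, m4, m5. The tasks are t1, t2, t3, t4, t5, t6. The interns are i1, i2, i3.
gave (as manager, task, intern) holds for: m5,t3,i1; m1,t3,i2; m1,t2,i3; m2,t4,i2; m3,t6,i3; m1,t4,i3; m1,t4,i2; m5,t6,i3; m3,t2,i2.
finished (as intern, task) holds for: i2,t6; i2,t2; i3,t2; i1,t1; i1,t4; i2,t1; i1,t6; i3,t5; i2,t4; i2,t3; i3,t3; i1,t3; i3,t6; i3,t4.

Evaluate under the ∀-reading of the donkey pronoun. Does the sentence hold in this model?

True

"her" takes "an intern" as antecedent and "it" takes "a task"; both are donkey pronouns co-varying with the restrictor.
Strong reading: for every (m,t,i) with gave(m,t,i), finished(i,t).
Restrictor triples: (m1,t2,i3)→finished(i3,t2) ✓  (m1,t3,i2)→finished(i2,t3) ✓  (m1,t4,i2)→finished(i2,t4) ✓  (m1,t4,i3)→finished(i3,t4) ✓  (m2,t4,i2)→finished(i2,t4) ✓  (m3,t2,i2)→finished(i2,t2) ✓  (m3,t6,i3)→finished(i3,t6) ✓  (m5,t3,i1)→finished(i1,t3) ✓  (m5,t6,i3)→finished(i3,t6) ✓
Every restrictor triple satisfies the scope.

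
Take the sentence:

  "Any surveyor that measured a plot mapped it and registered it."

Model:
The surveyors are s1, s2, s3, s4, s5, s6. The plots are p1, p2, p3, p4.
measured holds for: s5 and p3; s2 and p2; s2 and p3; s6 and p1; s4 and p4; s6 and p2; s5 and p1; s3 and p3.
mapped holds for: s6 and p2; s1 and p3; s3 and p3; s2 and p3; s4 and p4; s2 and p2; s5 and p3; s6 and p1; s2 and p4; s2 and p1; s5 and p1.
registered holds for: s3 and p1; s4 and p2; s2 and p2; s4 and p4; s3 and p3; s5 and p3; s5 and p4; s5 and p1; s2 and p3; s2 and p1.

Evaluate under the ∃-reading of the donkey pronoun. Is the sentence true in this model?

"it" takes "a plot" as antecedent — a donkey pronoun bound across the clause boundary.
Weak reading: every surveyor s with some measured-plot has at least one measured-plot p such that mapped(s,p) ∧ registered(s,p).
Per surveyor: s2:✓  s3:✓  s4:✓  s5:✓  s6:✗
s6 has no witness among its measured-plots.

False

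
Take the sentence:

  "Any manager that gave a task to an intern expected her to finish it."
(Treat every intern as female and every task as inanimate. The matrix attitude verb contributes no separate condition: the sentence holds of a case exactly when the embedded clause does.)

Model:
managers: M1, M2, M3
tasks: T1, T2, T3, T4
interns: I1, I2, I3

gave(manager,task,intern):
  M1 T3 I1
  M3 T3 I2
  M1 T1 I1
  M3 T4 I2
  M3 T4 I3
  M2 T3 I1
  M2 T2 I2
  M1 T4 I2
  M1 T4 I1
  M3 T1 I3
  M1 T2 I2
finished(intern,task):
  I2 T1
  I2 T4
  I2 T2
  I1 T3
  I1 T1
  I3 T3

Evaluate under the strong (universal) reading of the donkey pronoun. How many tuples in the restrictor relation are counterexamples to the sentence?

4

"her" takes "an intern" as antecedent and "it" takes "a task"; both are donkey pronouns co-varying with the restrictor.
Strong reading: for every (m,t,i) with gave(m,t,i), finished(i,t).
Restrictor triples: (M1,T1,I1)→finished(I1,T1) ✓  (M1,T2,I2)→finished(I2,T2) ✓  (M1,T3,I1)→finished(I1,T3) ✓  (M1,T4,I1)→finished(I1,T4) ✗  (M1,T4,I2)→finished(I2,T4) ✓  (M2,T2,I2)→finished(I2,T2) ✓  (M2,T3,I1)→finished(I1,T3) ✓  (M3,T1,I3)→finished(I3,T1) ✗  (M3,T3,I2)→finished(I2,T3) ✗  (M3,T4,I2)→finished(I2,T4) ✓  (M3,T4,I3)→finished(I3,T4) ✗
Counterexamples (restrictor triples failing the scope): 4.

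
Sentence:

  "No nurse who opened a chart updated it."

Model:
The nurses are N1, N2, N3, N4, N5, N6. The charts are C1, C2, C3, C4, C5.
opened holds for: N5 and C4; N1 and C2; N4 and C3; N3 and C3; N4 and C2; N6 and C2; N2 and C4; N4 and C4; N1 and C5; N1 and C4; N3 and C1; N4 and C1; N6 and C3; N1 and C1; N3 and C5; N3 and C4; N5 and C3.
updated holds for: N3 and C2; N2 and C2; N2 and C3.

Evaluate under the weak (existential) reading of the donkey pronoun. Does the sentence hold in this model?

"it" takes "a chart" as antecedent — a donkey pronoun bound across the clause boundary.
Truth condition: for no (n,c) with opened(n,c) does updated(n,c) hold.
Restrictor pairs — does the scope hold? (N1,C1):fails  (N1,C2):fails  (N1,C4):fails  (N1,C5):fails  (N2,C4):fails  (N3,C1):fails  (N3,C3):fails  (N3,C4):fails  (N3,C5):fails  (N4,C1):fails  (N4,C2):fails  (N4,C3):fails  (N4,C4):fails  (N5,C3):fails  (N5,C4):fails  (N6,C2):fails  (N6,C3):fails
Scope holds for no restrictor pair, so the sentence is true.

True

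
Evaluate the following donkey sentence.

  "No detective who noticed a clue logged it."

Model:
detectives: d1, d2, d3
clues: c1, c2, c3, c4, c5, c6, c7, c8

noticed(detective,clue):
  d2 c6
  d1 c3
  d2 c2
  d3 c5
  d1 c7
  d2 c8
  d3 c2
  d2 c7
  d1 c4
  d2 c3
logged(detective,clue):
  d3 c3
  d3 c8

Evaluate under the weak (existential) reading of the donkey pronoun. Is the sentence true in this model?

True

"it" takes "a clue" as antecedent — a donkey pronoun bound across the clause boundary.
Truth condition: for no (d,c) with noticed(d,c) does logged(d,c) hold.
Restrictor pairs — does the scope hold? (d1,c3):fails  (d1,c4):fails  (d1,c7):fails  (d2,c2):fails  (d2,c3):fails  (d2,c6):fails  (d2,c7):fails  (d2,c8):fails  (d3,c2):fails  (d3,c5):fails
Scope holds for no restrictor pair, so the sentence is true.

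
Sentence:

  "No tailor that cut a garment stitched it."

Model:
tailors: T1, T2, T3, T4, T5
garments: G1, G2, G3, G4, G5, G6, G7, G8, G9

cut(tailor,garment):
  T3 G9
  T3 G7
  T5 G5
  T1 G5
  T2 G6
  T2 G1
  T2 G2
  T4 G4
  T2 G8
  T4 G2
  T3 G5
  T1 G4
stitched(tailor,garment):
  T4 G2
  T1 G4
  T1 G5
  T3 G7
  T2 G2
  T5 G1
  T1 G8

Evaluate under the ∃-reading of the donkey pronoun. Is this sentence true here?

False

"it" takes "a garment" as antecedent — a donkey pronoun bound across the clause boundary.
Truth condition: for no (t,g) with cut(t,g) does stitched(t,g) hold.
Restrictor pairs — does the scope hold? (T1,G4):holds  (T1,G5):holds  (T2,G1):fails  (T2,G2):holds  (T2,G6):fails  (T2,G8):fails  (T3,G5):fails  (T3,G7):holds  (T3,G9):fails  (T4,G2):holds  (T4,G4):fails  (T5,G5):fails
Scope holds for 5 pair(s), so the sentence is false.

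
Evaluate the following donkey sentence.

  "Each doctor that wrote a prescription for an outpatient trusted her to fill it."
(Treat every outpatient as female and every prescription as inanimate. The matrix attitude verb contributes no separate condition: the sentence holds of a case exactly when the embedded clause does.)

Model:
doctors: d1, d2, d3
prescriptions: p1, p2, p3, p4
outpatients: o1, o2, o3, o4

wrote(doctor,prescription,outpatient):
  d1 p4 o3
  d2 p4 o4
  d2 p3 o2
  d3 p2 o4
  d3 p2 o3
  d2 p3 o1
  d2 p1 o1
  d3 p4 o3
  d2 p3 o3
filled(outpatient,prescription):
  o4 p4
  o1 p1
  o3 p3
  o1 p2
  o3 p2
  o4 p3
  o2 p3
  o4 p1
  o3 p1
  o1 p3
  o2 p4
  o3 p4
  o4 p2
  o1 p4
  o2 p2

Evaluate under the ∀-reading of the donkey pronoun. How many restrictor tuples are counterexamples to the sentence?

"her" takes "an outpatient" as antecedent and "it" takes "a prescription"; both are donkey pronouns co-varying with the restrictor.
Strong reading: for every (d,p,o) with wrote(d,p,o), filled(o,p).
Restrictor triples: (d1,p4,o3)→filled(o3,p4) ✓  (d2,p1,o1)→filled(o1,p1) ✓  (d2,p3,o1)→filled(o1,p3) ✓  (d2,p3,o2)→filled(o2,p3) ✓  (d2,p3,o3)→filled(o3,p3) ✓  (d2,p4,o4)→filled(o4,p4) ✓  (d3,p2,o3)→filled(o3,p2) ✓  (d3,p2,o4)→filled(o4,p2) ✓  (d3,p4,o3)→filled(o3,p4) ✓
Counterexamples (restrictor triples failing the scope): 0.

0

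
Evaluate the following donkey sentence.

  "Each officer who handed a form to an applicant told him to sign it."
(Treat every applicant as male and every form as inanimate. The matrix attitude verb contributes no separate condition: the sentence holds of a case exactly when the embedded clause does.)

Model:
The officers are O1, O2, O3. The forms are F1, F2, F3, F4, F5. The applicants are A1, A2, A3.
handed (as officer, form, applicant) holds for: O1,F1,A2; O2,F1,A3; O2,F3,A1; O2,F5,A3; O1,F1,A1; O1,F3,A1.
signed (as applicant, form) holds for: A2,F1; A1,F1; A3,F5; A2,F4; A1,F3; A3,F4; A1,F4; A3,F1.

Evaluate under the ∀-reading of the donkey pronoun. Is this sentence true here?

"him" takes "an applicant" as antecedent and "it" takes "a form"; both are donkey pronouns co-varying with the restrictor.
Strong reading: for every (o,f,a) with handed(o,f,a), signed(a,f).
Restrictor triples: (O1,F1,A1)→signed(A1,F1) ✓  (O1,F1,A2)→signed(A2,F1) ✓  (O1,F3,A1)→signed(A1,F3) ✓  (O2,F1,A3)→signed(A3,F1) ✓  (O2,F3,A1)→signed(A1,F3) ✓  (O2,F5,A3)→signed(A3,F5) ✓
Every restrictor triple satisfies the scope.

True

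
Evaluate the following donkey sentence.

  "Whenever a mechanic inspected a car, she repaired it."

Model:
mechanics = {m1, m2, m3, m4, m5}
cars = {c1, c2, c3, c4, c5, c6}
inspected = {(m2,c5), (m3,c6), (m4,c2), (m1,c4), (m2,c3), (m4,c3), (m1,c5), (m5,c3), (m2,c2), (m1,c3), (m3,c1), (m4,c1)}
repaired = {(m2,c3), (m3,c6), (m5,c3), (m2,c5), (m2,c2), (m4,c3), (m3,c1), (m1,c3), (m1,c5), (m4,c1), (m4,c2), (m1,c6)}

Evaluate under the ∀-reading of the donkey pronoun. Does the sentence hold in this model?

False

"it" takes "a car" as antecedent — a donkey pronoun bound across the clause boundary.
Strong reading: for every (m,c) with inspected(m,c), repaired(m,c).
Restrictor pairs: (m1,c3) ✓  (m1,c4) ✗  (m1,c5) ✓  (m2,c2) ✓  (m2,c3) ✓  (m2,c5) ✓  (m3,c1) ✓  (m3,c6) ✓  (m4,c1) ✓  (m4,c2) ✓  (m4,c3) ✓  (m5,c3) ✓
Counterexample: (m1,c4) is in inspected but fails the scope.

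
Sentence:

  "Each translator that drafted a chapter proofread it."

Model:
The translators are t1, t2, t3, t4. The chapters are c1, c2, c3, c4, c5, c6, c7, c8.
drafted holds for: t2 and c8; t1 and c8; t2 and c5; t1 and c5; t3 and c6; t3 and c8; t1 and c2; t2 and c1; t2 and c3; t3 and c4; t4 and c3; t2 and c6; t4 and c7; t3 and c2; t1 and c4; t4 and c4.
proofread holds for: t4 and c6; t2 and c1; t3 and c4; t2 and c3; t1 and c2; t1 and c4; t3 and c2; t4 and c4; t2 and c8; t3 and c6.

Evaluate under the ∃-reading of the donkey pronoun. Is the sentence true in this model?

True

"it" takes "a chapter" as antecedent — a donkey pronoun bound across the clause boundary.
Weak reading: every translator t with some drafted-chapter has at least one drafted-chapter c such that proofread(t,c).
Per translator: t1:✓  t2:✓  t3:✓  t4:✓
Every translator in the restrictor has a witness.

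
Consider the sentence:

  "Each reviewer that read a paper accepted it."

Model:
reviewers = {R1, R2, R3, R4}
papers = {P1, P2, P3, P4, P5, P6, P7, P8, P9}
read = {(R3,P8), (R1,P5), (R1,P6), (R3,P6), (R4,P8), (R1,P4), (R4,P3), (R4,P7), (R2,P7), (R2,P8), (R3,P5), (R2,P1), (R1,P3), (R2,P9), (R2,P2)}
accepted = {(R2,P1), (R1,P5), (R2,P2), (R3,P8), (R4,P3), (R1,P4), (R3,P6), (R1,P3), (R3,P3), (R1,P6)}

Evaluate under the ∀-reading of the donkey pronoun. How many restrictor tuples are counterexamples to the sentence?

"it" takes "a paper" as antecedent — a donkey pronoun bound across the clause boundary.
Strong reading: for every (r,p) with read(r,p), accepted(r,p).
Restrictor pairs: (R1,P3) ✓  (R1,P4) ✓  (R1,P5) ✓  (R1,P6) ✓  (R2,P1) ✓  (R2,P2) ✓  (R2,P7) ✗  (R2,P8) ✗  (R2,P9) ✗  (R3,P5) ✗  (R3,P6) ✓  (R3,P8) ✓  (R4,P3) ✓  (R4,P7) ✗  (R4,P8) ✗
Counterexamples (restrictor pairs failing the scope): 6.

6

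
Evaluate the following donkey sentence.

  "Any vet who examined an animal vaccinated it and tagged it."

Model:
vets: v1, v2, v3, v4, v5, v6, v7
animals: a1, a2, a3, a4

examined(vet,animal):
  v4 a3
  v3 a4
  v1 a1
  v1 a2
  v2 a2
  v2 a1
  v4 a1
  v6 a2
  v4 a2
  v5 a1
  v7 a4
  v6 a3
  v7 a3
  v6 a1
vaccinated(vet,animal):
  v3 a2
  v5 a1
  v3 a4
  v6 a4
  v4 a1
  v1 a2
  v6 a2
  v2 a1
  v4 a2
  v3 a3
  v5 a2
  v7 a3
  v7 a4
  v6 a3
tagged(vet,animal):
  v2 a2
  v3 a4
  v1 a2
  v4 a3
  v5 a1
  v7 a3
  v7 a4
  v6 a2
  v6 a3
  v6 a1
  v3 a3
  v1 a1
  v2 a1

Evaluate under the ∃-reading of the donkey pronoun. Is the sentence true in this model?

False

"it" takes "an animal" as antecedent — a donkey pronoun bound across the clause boundary.
Weak reading: every vet v with some examined-animal has at least one examined-animal a such that vaccinated(v,a) ∧ tagged(v,a).
Per vet: v1:✓  v2:✓  v3:✓  v4:✗  v5:✓  v6:✓  v7:✓
v4 has no witness among its examined-animals.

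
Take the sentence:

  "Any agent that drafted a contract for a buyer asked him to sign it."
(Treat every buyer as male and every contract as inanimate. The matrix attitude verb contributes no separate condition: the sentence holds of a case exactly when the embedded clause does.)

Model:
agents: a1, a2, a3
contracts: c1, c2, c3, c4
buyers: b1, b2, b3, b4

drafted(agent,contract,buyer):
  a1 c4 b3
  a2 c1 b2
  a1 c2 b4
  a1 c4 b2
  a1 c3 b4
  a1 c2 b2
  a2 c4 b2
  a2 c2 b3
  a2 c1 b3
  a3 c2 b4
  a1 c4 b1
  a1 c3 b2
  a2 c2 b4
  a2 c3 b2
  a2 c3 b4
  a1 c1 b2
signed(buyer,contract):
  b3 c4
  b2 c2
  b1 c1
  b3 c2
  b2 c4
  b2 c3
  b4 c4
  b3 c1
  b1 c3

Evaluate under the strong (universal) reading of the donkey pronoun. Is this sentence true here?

False

"him" takes "a buyer" as antecedent and "it" takes "a contract"; both are donkey pronouns co-varying with the restrictor.
Strong reading: for every (a,c,b) with drafted(a,c,b), signed(b,c).
Restrictor triples: (a1,c1,b2)→signed(b2,c1) ✗  (a1,c2,b2)→signed(b2,c2) ✓  (a1,c2,b4)→signed(b4,c2) ✗  (a1,c3,b2)→signed(b2,c3) ✓  (a1,c3,b4)→signed(b4,c3) ✗  (a1,c4,b1)→signed(b1,c4) ✗  (a1,c4,b2)→signed(b2,c4) ✓  (a1,c4,b3)→signed(b3,c4) ✓  (a2,c1,b2)→signed(b2,c1) ✗  (a2,c1,b3)→signed(b3,c1) ✓  (a2,c2,b3)→signed(b3,c2) ✓  (a2,c2,b4)→signed(b4,c2) ✗  (a2,c3,b2)→signed(b2,c3) ✓  (a2,c3,b4)→signed(b4,c3) ✗  (a2,c4,b2)→signed(b2,c4) ✓  (a3,c2,b4)→signed(b4,c2) ✗
Counterexample: (a1,c1,b2) — signed(b2,c1) does not hold.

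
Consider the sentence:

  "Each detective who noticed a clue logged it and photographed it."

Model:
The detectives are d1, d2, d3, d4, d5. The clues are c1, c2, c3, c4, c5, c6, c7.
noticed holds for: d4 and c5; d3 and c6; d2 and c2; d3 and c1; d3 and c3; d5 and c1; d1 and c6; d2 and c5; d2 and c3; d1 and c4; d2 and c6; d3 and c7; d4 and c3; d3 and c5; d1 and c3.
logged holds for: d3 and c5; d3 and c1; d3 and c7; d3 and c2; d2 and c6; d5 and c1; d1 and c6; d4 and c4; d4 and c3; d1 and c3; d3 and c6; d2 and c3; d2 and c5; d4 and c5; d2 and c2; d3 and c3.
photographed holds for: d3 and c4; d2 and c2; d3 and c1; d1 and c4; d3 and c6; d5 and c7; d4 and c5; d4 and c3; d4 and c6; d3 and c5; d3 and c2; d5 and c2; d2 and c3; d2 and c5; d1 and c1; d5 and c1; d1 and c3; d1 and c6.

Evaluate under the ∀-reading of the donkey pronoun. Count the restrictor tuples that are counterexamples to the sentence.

"it" takes "a clue" as antecedent — a donkey pronoun bound across the clause boundary.
Strong reading: for every (d,c) with noticed(d,c), logged(d,c) ∧ photographed(d,c).
Restrictor pairs: (d1,c3) ✓  (d1,c4) ✗  (d1,c6) ✓  (d2,c2) ✓  (d2,c3) ✓  (d2,c5) ✓  (d2,c6) ✗  (d3,c1) ✓  (d3,c3) ✗  (d3,c5) ✓  (d3,c6) ✓  (d3,c7) ✗  (d4,c3) ✓  (d4,c5) ✓  (d5,c1) ✓
Counterexamples (restrictor pairs failing the scope): 4.

4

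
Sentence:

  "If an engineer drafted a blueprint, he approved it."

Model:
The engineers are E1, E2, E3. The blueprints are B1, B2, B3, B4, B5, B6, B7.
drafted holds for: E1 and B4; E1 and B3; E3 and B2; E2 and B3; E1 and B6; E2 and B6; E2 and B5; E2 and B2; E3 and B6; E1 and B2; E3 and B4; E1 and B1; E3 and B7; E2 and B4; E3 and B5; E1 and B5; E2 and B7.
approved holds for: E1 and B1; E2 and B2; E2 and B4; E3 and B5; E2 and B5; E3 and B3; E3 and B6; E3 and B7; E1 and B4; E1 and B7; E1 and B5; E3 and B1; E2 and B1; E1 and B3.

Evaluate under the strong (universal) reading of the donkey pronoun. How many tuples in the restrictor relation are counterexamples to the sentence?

7

"it" takes "a blueprint" as antecedent — a donkey pronoun bound across the clause boundary.
Strong reading: for every (e,b) with drafted(e,b), approved(e,b).
Restrictor pairs: (E1,B1) ✓  (E1,B2) ✗  (E1,B3) ✓  (E1,B4) ✓  (E1,B5) ✓  (E1,B6) ✗  (E2,B2) ✓  (E2,B3) ✗  (E2,B4) ✓  (E2,B5) ✓  (E2,B6) ✗  (E2,B7) ✗  (E3,B2) ✗  (E3,B4) ✗  (E3,B5) ✓  (E3,B6) ✓  (E3,B7) ✓
Counterexamples (restrictor pairs failing the scope): 7.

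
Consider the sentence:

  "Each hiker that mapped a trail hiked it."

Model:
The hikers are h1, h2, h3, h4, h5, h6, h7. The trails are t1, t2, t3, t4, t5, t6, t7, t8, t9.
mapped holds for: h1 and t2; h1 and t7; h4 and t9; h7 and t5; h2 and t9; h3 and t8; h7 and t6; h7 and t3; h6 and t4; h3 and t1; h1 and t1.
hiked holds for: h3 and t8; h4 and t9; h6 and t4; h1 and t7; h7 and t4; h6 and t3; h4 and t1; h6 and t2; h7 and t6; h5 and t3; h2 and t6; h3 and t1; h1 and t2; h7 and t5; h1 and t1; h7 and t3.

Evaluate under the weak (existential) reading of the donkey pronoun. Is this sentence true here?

False

"it" takes "a trail" as antecedent — a donkey pronoun bound across the clause boundary.
Weak reading: every hiker h with some mapped-trail has at least one mapped-trail t such that hiked(h,t).
Per hiker: h1:✓  h2:✗  h3:✓  h4:✓  h6:✓  h7:✓
h2 has no witness among its mapped-trails.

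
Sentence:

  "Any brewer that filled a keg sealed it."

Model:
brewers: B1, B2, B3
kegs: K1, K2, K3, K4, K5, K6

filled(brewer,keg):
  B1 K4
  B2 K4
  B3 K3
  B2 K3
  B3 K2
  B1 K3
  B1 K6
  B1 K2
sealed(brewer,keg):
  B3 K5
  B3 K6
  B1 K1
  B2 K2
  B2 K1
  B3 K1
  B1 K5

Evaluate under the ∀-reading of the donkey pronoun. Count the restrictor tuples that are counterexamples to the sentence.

"it" takes "a keg" as antecedent — a donkey pronoun bound across the clause boundary.
Strong reading: for every (b,k) with filled(b,k), sealed(b,k).
Restrictor pairs: (B1,K2) ✗  (B1,K3) ✗  (B1,K4) ✗  (B1,K6) ✗  (B2,K3) ✗  (B2,K4) ✗  (B3,K2) ✗  (B3,K3) ✗
Counterexamples (restrictor pairs failing the scope): 8.

8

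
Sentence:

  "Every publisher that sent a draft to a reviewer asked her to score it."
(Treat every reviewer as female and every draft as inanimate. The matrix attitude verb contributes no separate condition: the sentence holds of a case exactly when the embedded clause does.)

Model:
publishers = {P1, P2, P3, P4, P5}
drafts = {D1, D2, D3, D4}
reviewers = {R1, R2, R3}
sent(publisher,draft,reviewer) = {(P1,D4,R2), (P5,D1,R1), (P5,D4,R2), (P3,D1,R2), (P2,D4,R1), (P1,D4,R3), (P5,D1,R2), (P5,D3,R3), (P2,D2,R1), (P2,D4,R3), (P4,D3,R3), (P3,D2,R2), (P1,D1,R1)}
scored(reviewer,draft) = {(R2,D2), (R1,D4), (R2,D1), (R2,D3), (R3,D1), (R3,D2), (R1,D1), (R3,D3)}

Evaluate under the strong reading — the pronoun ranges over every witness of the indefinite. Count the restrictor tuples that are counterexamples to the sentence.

"her" takes "a reviewer" as antecedent and "it" takes "a draft"; both are donkey pronouns co-varying with the restrictor.
Strong reading: for every (p,d,r) with sent(p,d,r), scored(r,d).
Restrictor triples: (P1,D1,R1)→scored(R1,D1) ✓  (P1,D4,R2)→scored(R2,D4) ✗  (P1,D4,R3)→scored(R3,D4) ✗  (P2,D2,R1)→scored(R1,D2) ✗  (P2,D4,R1)→scored(R1,D4) ✓  (P2,D4,R3)→scored(R3,D4) ✗  (P3,D1,R2)→scored(R2,D1) ✓  (P3,D2,R2)→scored(R2,D2) ✓  (P4,D3,R3)→scored(R3,D3) ✓  (P5,D1,R1)→scored(R1,D1) ✓  (P5,D1,R2)→scored(R2,D1) ✓  (P5,D3,R3)→scored(R3,D3) ✓  (P5,D4,R2)→scored(R2,D4) ✗
Counterexamples (restrictor triples failing the scope): 5.

5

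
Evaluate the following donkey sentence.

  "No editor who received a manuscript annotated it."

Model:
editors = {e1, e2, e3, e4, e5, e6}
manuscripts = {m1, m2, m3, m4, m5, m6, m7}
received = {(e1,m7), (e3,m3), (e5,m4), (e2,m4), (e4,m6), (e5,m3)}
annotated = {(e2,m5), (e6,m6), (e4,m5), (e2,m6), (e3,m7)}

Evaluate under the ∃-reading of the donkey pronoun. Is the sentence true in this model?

True

"it" takes "a manuscript" as antecedent — a donkey pronoun bound across the clause boundary.
Truth condition: for no (e,m) with received(e,m) does annotated(e,m) hold.
Restrictor pairs — does the scope hold? (e1,m7):fails  (e2,m4):fails  (e3,m3):fails  (e4,m6):fails  (e5,m3):fails  (e5,m4):fails
Scope holds for no restrictor pair, so the sentence is true.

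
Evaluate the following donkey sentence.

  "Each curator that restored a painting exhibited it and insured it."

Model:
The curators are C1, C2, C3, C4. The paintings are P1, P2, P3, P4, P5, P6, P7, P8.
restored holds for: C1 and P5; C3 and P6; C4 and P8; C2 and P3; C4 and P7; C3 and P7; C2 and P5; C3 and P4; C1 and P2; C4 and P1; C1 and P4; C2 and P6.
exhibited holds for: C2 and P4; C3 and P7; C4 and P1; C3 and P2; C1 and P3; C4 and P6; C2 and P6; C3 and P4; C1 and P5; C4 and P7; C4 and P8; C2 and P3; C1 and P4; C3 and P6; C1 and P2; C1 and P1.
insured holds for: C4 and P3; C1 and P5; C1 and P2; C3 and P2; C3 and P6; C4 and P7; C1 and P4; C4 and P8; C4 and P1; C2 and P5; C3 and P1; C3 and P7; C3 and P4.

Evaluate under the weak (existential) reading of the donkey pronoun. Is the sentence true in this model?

False

"it" takes "a painting" as antecedent — a donkey pronoun bound across the clause boundary.
Weak reading: every curator c with some restored-painting has at least one restored-painting p such that exhibited(c,p) ∧ insured(c,p).
Per curator: C1:✓  C2:✗  C3:✓  C4:✓
C2 has no witness among its restored-paintings.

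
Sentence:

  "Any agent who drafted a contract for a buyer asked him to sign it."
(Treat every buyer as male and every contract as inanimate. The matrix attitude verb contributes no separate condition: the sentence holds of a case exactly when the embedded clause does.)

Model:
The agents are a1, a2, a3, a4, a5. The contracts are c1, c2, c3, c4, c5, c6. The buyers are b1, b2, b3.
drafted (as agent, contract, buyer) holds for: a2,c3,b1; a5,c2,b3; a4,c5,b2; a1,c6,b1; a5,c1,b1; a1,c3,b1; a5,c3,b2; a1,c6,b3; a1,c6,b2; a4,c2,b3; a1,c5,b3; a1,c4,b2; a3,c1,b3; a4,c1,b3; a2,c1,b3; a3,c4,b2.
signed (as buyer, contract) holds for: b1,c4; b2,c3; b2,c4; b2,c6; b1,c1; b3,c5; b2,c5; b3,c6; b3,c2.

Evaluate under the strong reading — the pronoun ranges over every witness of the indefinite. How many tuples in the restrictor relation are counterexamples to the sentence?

6

"him" takes "a buyer" as antecedent and "it" takes "a contract"; both are donkey pronouns co-varying with the restrictor.
Strong reading: for every (a,c,b) with drafted(a,c,b), signed(b,c).
Restrictor triples: (a1,c3,b1)→signed(b1,c3) ✗  (a1,c4,b2)→signed(b2,c4) ✓  (a1,c5,b3)→signed(b3,c5) ✓  (a1,c6,b1)→signed(b1,c6) ✗  (a1,c6,b2)→signed(b2,c6) ✓  (a1,c6,b3)→signed(b3,c6) ✓  (a2,c1,b3)→signed(b3,c1) ✗  (a2,c3,b1)→signed(b1,c3) ✗  (a3,c1,b3)→signed(b3,c1) ✗  (a3,c4,b2)→signed(b2,c4) ✓  (a4,c1,b3)→signed(b3,c1) ✗  (a4,c2,b3)→signed(b3,c2) ✓  (a4,c5,b2)→signed(b2,c5) ✓  (a5,c1,b1)→signed(b1,c1) ✓  (a5,c2,b3)→signed(b3,c2) ✓  (a5,c3,b2)→signed(b2,c3) ✓
Counterexamples (restrictor triples failing the scope): 6.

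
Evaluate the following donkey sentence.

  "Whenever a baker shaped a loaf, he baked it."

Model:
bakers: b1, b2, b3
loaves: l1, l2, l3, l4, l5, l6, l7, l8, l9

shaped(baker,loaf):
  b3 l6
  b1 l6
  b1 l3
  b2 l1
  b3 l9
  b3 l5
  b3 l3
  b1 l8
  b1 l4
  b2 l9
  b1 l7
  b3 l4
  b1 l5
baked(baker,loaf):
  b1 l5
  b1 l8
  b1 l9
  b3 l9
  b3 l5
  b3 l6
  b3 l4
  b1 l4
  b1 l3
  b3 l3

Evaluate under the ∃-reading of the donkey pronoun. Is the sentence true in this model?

"it" takes "a loaf" as antecedent — a donkey pronoun bound across the clause boundary.
Weak reading: every baker b with some shaped-loaf has at least one shaped-loaf l such that baked(b,l).
Per baker: b1:✓  b2:✗  b3:✓
b2 has no witness among its shaped-loaves.

False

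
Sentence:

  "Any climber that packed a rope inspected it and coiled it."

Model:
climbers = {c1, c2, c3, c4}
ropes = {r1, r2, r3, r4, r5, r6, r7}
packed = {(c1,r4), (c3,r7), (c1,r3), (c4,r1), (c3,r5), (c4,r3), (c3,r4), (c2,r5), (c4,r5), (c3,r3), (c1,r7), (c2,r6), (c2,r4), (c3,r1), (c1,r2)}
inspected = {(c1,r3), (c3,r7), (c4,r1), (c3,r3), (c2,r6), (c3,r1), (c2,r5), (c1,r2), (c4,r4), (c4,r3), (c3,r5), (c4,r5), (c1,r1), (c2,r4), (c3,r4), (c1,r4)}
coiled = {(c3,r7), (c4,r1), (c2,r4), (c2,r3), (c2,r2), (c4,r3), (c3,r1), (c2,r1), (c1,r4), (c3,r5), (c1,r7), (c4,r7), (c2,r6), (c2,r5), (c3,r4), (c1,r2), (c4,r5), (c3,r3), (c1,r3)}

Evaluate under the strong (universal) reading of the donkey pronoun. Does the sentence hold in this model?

"it" takes "a rope" as antecedent — a donkey pronoun bound across the clause boundary.
Strong reading: for every (c,r) with packed(c,r), inspected(c,r) ∧ coiled(c,r).
Restrictor pairs: (c1,r2) ✓  (c1,r3) ✓  (c1,r4) ✓  (c1,r7) ✗  (c2,r4) ✓  (c2,r5) ✓  (c2,r6) ✓  (c3,r1) ✓  (c3,r3) ✓  (c3,r4) ✓  (c3,r5) ✓  (c3,r7) ✓  (c4,r1) ✓  (c4,r3) ✓  (c4,r5) ✓
Counterexample: (c1,r7) is in packed but fails the scope.

False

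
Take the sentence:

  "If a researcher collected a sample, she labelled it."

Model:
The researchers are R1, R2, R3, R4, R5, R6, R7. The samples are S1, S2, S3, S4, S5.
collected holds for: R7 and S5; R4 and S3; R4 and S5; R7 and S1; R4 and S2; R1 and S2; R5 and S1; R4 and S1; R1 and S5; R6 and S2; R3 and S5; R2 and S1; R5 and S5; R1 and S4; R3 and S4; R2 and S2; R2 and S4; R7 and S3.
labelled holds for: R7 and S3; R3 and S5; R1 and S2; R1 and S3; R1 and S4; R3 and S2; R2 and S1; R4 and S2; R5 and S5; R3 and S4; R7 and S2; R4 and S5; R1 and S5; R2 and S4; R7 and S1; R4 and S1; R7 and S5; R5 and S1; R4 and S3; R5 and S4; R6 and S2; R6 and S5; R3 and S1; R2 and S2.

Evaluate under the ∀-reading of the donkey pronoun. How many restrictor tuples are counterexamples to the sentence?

"it" takes "a sample" as antecedent — a donkey pronoun bound across the clause boundary.
Strong reading: for every (r,s) with collected(r,s), labelled(r,s).
Restrictor pairs: (R1,S2) ✓  (R1,S4) ✓  (R1,S5) ✓  (R2,S1) ✓  (R2,S2) ✓  (R2,S4) ✓  (R3,S4) ✓  (R3,S5) ✓  (R4,S1) ✓  (R4,S2) ✓  (R4,S3) ✓  (R4,S5) ✓  (R5,S1) ✓  (R5,S5) ✓  (R6,S2) ✓  (R7,S1) ✓  (R7,S3) ✓  (R7,S5) ✓
Counterexamples (restrictor pairs failing the scope): 0.

0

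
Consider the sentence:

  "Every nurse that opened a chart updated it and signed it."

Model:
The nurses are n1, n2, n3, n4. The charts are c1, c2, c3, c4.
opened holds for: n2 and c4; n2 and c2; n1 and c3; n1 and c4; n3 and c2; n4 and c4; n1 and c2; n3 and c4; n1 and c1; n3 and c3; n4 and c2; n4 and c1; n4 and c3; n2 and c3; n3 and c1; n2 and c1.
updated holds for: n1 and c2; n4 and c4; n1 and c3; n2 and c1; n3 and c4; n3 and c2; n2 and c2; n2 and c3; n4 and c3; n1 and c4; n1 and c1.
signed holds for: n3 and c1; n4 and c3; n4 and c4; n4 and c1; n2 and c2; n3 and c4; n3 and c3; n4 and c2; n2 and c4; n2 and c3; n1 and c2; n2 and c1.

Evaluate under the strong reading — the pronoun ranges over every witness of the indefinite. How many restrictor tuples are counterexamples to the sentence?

"it" takes "a chart" as antecedent — a donkey pronoun bound across the clause boundary.
Strong reading: for every (n,c) with opened(n,c), updated(n,c) ∧ signed(n,c).
Restrictor pairs: (n1,c1) ✗  (n1,c2) ✓  (n1,c3) ✗  (n1,c4) ✗  (n2,c1) ✓  (n2,c2) ✓  (n2,c3) ✓  (n2,c4) ✗  (n3,c1) ✗  (n3,c2) ✗  (n3,c3) ✗  (n3,c4) ✓  (n4,c1) ✗  (n4,c2) ✗  (n4,c3) ✓  (n4,c4) ✓
Counterexamples (restrictor pairs failing the scope): 9.

9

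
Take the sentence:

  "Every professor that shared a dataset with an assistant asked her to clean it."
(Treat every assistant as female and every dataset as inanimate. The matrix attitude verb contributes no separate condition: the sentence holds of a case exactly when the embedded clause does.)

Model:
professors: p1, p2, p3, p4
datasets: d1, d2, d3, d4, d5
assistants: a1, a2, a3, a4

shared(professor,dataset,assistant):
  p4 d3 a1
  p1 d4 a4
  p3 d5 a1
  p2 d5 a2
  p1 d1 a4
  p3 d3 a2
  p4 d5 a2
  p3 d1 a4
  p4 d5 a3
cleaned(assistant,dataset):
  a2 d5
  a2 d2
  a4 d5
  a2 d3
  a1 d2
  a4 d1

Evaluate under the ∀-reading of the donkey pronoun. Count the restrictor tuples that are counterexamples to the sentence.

"her" takes "an assistant" as antecedent and "it" takes "a dataset"; both are donkey pronouns co-varying with the restrictor.
Strong reading: for every (p,d,a) with shared(p,d,a), cleaned(a,d).
Restrictor triples: (p1,d1,a4)→cleaned(a4,d1) ✓  (p1,d4,a4)→cleaned(a4,d4) ✗  (p2,d5,a2)→cleaned(a2,d5) ✓  (p3,d1,a4)→cleaned(a4,d1) ✓  (p3,d3,a2)→cleaned(a2,d3) ✓  (p3,d5,a1)→cleaned(a1,d5) ✗  (p4,d3,a1)→cleaned(a1,d3) ✗  (p4,d5,a2)→cleaned(a2,d5) ✓  (p4,d5,a3)→cleaned(a3,d5) ✗
Counterexamples (restrictor triples failing the scope): 4.

4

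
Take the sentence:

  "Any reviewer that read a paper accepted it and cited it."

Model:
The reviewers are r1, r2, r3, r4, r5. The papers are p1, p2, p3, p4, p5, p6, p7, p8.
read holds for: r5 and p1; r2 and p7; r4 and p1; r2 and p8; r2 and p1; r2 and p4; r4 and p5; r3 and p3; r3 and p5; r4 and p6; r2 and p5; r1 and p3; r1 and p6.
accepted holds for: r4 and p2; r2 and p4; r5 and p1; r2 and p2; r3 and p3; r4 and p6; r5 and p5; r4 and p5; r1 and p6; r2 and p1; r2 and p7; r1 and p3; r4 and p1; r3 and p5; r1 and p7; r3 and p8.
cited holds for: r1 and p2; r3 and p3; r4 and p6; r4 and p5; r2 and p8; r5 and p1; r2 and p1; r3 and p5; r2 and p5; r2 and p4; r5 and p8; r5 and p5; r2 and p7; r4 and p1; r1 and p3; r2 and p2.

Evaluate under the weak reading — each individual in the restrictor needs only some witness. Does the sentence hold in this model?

True

"it" takes "a paper" as antecedent — a donkey pronoun bound across the clause boundary.
Weak reading: every reviewer r with some read-paper has at least one read-paper p such that accepted(r,p) ∧ cited(r,p).
Per reviewer: r1:✓  r2:✓  r3:✓  r4:✓  r5:✓
Every reviewer in the restrictor has a witness.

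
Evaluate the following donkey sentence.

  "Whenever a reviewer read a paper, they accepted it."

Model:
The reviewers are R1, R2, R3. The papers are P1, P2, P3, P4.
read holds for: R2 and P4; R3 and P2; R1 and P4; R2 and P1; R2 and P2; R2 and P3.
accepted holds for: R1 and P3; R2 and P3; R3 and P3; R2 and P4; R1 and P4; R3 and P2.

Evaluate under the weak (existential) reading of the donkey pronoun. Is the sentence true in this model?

"it" takes "a paper" as antecedent — a donkey pronoun bound across the clause boundary.
Weak reading: every reviewer r with some read-paper has at least one read-paper p such that accepted(r,p).
Per reviewer: R1:✓  R2:✓  R3:✓
Every reviewer in the restrictor has a witness.

True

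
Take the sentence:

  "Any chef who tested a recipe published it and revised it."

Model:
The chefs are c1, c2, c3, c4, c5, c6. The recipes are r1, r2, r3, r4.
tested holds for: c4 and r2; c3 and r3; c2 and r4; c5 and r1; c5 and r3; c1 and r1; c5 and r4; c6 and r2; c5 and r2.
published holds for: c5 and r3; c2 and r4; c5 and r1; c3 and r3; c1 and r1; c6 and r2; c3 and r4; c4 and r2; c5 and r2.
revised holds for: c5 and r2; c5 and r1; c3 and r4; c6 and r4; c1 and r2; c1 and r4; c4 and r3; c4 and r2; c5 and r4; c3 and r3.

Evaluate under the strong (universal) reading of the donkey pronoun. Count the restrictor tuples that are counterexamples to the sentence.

5

"it" takes "a recipe" as antecedent — a donkey pronoun bound across the clause boundary.
Strong reading: for every (c,r) with tested(c,r), published(c,r) ∧ revised(c,r).
Restrictor pairs: (c1,r1) ✗  (c2,r4) ✗  (c3,r3) ✓  (c4,r2) ✓  (c5,r1) ✓  (c5,r2) ✓  (c5,r3) ✗  (c5,r4) ✗  (c6,r2) ✗
Counterexamples (restrictor pairs failing the scope): 5.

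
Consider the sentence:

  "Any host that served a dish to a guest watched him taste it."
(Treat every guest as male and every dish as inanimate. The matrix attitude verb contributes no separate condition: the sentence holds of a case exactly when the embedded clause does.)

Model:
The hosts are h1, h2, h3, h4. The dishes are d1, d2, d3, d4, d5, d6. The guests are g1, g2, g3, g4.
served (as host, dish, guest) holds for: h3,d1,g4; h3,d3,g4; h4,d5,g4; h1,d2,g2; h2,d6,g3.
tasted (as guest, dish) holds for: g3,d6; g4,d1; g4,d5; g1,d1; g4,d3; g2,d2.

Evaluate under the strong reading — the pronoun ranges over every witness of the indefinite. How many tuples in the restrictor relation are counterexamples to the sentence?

"him" takes "a guest" as antecedent and "it" takes "a dish"; both are donkey pronouns co-varying with the restrictor.
Strong reading: for every (h,d,g) with served(h,d,g), tasted(g,d).
Restrictor triples: (h1,d2,g2)→tasted(g2,d2) ✓  (h2,d6,g3)→tasted(g3,d6) ✓  (h3,d1,g4)→tasted(g4,d1) ✓  (h3,d3,g4)→tasted(g4,d3) ✓  (h4,d5,g4)→tasted(g4,d5) ✓
Counterexamples (restrictor triples failing the scope): 0.

0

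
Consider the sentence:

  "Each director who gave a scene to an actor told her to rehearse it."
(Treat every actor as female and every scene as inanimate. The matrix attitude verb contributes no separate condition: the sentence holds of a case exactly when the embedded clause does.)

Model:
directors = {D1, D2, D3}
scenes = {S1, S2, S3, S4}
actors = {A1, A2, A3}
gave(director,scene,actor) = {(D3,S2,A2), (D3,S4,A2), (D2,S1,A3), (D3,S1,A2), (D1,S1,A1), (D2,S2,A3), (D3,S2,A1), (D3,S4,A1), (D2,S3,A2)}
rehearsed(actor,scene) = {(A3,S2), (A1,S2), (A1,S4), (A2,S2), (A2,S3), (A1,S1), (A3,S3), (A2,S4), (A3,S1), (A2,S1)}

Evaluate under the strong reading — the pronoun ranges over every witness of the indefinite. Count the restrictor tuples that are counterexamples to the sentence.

"her" takes "an actor" as antecedent and "it" takes "a scene"; both are donkey pronouns co-varying with the restrictor.
Strong reading: for every (d,s,a) with gave(d,s,a), rehearsed(a,s).
Restrictor triples: (D1,S1,A1)→rehearsed(A1,S1) ✓  (D2,S1,A3)→rehearsed(A3,S1) ✓  (D2,S2,A3)→rehearsed(A3,S2) ✓  (D2,S3,A2)→rehearsed(A2,S3) ✓  (D3,S1,A2)→rehearsed(A2,S1) ✓  (D3,S2,A1)→rehearsed(A1,S2) ✓  (D3,S2,A2)→rehearsed(A2,S2) ✓  (D3,S4,A1)→rehearsed(A1,S4) ✓  (D3,S4,A2)→rehearsed(A2,S4) ✓
Counterexamples (restrictor triples failing the scope): 0.

0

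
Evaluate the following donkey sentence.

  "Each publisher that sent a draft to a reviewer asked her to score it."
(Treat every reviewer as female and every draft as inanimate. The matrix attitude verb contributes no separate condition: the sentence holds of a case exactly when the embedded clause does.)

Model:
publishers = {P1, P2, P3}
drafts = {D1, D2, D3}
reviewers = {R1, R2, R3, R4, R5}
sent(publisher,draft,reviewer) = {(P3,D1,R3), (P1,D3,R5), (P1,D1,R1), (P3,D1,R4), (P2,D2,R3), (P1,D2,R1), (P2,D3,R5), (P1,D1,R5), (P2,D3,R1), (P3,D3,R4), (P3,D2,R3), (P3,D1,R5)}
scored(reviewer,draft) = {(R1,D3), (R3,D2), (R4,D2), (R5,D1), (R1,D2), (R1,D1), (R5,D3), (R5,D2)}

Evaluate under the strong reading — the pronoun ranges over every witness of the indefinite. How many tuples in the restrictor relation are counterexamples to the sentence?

"her" takes "a reviewer" as antecedent and "it" takes "a draft"; both are donkey pronouns co-varying with the restrictor.
Strong reading: for every (p,d,r) with sent(p,d,r), scored(r,d).
Restrictor triples: (P1,D1,R1)→scored(R1,D1) ✓  (P1,D1,R5)→scored(R5,D1) ✓  (P1,D2,R1)→scored(R1,D2) ✓  (P1,D3,R5)→scored(R5,D3) ✓  (P2,D2,R3)→scored(R3,D2) ✓  (P2,D3,R1)→scored(R1,D3) ✓  (P2,D3,R5)→scored(R5,D3) ✓  (P3,D1,R3)→scored(R3,D1) ✗  (P3,D1,R4)→scored(R4,D1) ✗  (P3,D1,R5)→scored(R5,D1) ✓  (P3,D2,R3)→scored(R3,D2) ✓  (P3,D3,R4)→scored(R4,D3) ✗
Counterexamples (restrictor triples failing the scope): 3.

3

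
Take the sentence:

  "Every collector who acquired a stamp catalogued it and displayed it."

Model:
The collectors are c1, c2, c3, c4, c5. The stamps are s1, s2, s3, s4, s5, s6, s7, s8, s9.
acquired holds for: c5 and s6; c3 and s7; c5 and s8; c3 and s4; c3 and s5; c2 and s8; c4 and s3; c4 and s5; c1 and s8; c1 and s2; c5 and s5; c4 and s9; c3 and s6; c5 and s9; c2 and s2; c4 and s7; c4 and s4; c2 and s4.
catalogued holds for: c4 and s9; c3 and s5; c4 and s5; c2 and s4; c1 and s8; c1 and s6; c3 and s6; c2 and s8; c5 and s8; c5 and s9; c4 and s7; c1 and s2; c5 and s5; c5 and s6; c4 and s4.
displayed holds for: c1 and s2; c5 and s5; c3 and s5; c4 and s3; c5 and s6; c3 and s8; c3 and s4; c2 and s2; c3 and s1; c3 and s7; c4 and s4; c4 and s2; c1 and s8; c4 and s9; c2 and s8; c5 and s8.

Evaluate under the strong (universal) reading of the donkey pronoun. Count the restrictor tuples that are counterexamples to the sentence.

9

"it" takes "a stamp" as antecedent — a donkey pronoun bound across the clause boundary.
Strong reading: for every (c,s) with acquired(c,s), catalogued(c,s) ∧ displayed(c,s).
Restrictor pairs: (c1,s2) ✓  (c1,s8) ✓  (c2,s2) ✗  (c2,s4) ✗  (c2,s8) ✓  (c3,s4) ✗  (c3,s5) ✓  (c3,s6) ✗  (c3,s7) ✗  (c4,s3) ✗  (c4,s4) ✓  (c4,s5) ✗  (c4,s7) ✗  (c4,s9) ✓  (c5,s5) ✓  (c5,s6) ✓  (c5,s8) ✓  (c5,s9) ✗
Counterexamples (restrictor pairs failing the scope): 9.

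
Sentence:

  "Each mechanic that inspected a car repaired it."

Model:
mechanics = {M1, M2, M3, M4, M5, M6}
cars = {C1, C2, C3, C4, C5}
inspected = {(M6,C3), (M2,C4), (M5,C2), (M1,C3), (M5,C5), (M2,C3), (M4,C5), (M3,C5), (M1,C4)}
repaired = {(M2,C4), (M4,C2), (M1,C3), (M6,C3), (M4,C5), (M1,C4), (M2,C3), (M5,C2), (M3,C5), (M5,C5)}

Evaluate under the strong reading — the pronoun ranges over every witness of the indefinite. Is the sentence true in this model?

True

"it" takes "a car" as antecedent — a donkey pronoun bound across the clause boundary.
Strong reading: for every (m,c) with inspected(m,c), repaired(m,c).
Restrictor pairs: (M1,C3) ✓  (M1,C4) ✓  (M2,C3) ✓  (M2,C4) ✓  (M3,C5) ✓  (M4,C5) ✓  (M5,C2) ✓  (M5,C5) ✓  (M6,C3) ✓
Every restrictor pair satisfies the scope.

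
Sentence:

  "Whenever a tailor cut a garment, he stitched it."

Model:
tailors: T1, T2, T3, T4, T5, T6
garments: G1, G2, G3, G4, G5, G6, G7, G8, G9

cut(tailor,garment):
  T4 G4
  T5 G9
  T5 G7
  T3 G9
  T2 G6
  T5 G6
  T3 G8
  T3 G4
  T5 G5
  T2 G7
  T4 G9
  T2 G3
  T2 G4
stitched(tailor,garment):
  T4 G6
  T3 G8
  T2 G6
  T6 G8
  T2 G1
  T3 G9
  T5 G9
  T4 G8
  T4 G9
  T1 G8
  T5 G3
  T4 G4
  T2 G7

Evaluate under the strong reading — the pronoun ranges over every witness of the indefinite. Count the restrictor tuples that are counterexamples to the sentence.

"it" takes "a garment" as antecedent — a donkey pronoun bound across the clause boundary.
Strong reading: for every (t,g) with cut(t,g), stitched(t,g).
Restrictor pairs: (T2,G3) ✗  (T2,G4) ✗  (T2,G6) ✓  (T2,G7) ✓  (T3,G4) ✗  (T3,G8) ✓  (T3,G9) ✓  (T4,G4) ✓  (T4,G9) ✓  (T5,G5) ✗  (T5,G6) ✗  (T5,G7) ✗  (T5,G9) ✓
Counterexamples (restrictor pairs failing the scope): 6.

6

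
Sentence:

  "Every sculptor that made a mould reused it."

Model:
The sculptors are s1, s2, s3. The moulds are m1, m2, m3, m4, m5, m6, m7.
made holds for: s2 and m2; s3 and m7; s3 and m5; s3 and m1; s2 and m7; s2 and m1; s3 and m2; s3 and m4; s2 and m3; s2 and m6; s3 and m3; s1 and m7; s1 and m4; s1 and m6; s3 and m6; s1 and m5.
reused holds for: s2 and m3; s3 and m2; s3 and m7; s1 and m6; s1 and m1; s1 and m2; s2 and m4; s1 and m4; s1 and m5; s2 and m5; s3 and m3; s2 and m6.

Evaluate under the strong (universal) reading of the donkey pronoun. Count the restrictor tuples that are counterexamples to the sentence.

"it" takes "a mould" as antecedent — a donkey pronoun bound across the clause boundary.
Strong reading: for every (s,m) with made(s,m), reused(s,m).
Restrictor pairs: (s1,m4) ✓  (s1,m5) ✓  (s1,m6) ✓  (s1,m7) ✗  (s2,m1) ✗  (s2,m2) ✗  (s2,m3) ✓  (s2,m6) ✓  (s2,m7) ✗  (s3,m1) ✗  (s3,m2) ✓  (s3,m3) ✓  (s3,m4) ✗  (s3,m5) ✗  (s3,m6) ✗  (s3,m7) ✓
Counterexamples (restrictor pairs failing the scope): 8.

8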